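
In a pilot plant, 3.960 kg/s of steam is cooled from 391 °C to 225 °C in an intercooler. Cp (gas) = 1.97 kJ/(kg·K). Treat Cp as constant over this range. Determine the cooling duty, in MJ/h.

Q = ṁ·Cp·ΔT = 3.960 × 1.97 × (225 − 391) = -1295 kJ/s
Cooling duty = 4662 MJ/h

Q_c = 4660 MJ/h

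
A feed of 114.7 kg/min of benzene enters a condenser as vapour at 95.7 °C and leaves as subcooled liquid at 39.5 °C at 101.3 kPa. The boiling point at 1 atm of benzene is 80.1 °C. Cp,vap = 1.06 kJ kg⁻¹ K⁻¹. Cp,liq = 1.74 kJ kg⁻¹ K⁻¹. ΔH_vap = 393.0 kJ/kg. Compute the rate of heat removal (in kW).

vapour 95.7→80.1 °C: -16.536 kJ/kg
condensation at 80.1 °C: -393 kJ/kg
liquid 80.1→39.5 °C: -70.644 kJ/kg
Δh = -16.536 + -393 + -70.644 = -480.18 kJ/kg
Q = ṁ·Δh = 114.7 kg/min × -480.18 kJ/kg = -55077 kJ/min
|Q| = 917.94 kW

Q_c = 918 kW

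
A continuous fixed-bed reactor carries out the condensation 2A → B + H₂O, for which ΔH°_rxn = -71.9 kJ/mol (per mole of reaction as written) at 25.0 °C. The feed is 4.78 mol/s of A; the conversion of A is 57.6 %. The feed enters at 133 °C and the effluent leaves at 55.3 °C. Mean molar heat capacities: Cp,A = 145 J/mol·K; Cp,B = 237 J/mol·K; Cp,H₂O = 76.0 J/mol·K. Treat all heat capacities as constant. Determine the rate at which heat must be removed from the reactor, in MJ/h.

Extent of reaction ξ = 0.576 × 4.78 / 2 = 1.3766 mol/s
Reaction term: ξ·ΔH°_rxn = 1.3766 × -71.9 = -98.98 kJ/s
Sensible, feed 133→25 °C: -74.855 kJ/s
Outlet flows (mol/s): A 2.0267, B 1.3766, H₂O 1.3766
Sensible, products 25→55.3 °C: 21.96 kJ/s
Q = ΔH = -151.87 kJ/s = -151.87 kW
Heat removed = 546.75 MJ/h

Q_out = 547 MJ/h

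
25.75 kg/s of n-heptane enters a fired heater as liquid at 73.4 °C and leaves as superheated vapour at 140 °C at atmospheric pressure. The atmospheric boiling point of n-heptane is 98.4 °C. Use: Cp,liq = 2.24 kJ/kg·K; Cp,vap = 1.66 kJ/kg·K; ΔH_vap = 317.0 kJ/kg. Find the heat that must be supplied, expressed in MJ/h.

Q = 41000 MJ/h

liquid 73.4→98.4 °C: 56 kJ/kg
vaporisation at 98.4 °C: 317 kJ/kg
vapour 98.4→140 °C: 69.056 kJ/kg
Δh = 56 + 317 + 69.056 = 442.06 kJ/kg
Q = ṁ·Δh = 25.75 kg/s × 442.06 kJ/kg = 11383 kJ/s
|Q| = 11383 kW = 40979 MJ/h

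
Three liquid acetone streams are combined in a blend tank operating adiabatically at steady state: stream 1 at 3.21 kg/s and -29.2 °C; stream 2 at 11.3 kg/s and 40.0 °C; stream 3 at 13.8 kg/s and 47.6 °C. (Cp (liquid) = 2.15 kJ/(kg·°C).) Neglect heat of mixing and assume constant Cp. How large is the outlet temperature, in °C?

No heat crosses the boundary, so H_out = H_in.
T_out = Σ ṁᵢCp,ᵢTᵢ / Σ ṁᵢCp,ᵢ
      = 2182.6 / 60.867 = 35.858 °C

T_out = 35.9 °C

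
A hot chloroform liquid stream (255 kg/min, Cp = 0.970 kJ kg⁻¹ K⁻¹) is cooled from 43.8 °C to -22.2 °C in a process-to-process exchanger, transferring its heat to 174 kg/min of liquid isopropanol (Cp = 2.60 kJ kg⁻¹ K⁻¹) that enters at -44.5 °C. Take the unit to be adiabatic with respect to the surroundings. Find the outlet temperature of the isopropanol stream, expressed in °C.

Heat released by hot stream: Q = 255 × 0.970 × (43.8 − -22.2) = 16325 kJ/min
Energy balance on cold side (adiabatic exchanger): Q = ṁ_c·Cp_c·(T_c,out − T_c,in)
T_c,out = -44.5 + 16325/(174 × 2.60) = -8.4145 °C

T_c,out = -8.41 °C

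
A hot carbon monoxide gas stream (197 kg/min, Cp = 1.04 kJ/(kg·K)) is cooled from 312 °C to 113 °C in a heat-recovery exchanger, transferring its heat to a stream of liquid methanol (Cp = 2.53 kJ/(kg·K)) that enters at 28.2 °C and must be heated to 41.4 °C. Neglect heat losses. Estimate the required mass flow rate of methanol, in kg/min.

Heat released by hot stream: Q = 197 × 1.04 × (312 − 113) = 40771 kJ/min
Energy balance on cold side (adiabatic exchanger): Q = ṁ_c·Cp_c·(T_c,out − T_c,in)
ṁ_c = 40771 / [2.53 × (41.4 − 28.2)] = 1220.8 kg/min

ṁ_c = 1220 kg/min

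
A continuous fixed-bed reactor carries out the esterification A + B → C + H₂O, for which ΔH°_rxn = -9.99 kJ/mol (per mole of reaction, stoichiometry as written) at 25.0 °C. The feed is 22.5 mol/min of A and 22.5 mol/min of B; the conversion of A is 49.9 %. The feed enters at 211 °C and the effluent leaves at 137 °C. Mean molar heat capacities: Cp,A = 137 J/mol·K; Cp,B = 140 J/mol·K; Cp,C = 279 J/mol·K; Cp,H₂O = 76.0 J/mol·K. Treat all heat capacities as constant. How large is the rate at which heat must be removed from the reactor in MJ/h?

Extent of reaction ξ = 0.499 × 22.5 = 11.227 mol/min
Reaction term: ξ·ΔH°_rxn = 11.227 × -9.99 = -112.16 kJ/min
Sensible, feed 211→25 °C: -1159.2 kJ/min
Outlet flows (mol/min): A 11.273, B 11.273, C 11.227, H₂O 11.227
Sensible, products 25→137 °C: 796.12 kJ/min
Q = ΔH = -475.28 kJ/min = -7.9214 kW
Heat removed = 28.517 MJ/h

Q_out = 28.5 MJ/h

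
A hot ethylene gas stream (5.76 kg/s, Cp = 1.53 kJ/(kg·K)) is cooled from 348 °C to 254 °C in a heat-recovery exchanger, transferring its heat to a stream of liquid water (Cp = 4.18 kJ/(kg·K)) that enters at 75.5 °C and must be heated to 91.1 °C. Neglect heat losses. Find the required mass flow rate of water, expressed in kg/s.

Heat released by hot stream: Q = 5.76 × 1.53 × (348 − 254) = 828.4 kJ/s
Energy balance on cold side (adiabatic exchanger): Q = ṁ_c·Cp_c·(T_c,out − T_c,in)
ṁ_c = 828.4 / [4.18 × (91.1 − 75.5)] = 12.704 kg/s

ṁ_c = 12.7 kg/s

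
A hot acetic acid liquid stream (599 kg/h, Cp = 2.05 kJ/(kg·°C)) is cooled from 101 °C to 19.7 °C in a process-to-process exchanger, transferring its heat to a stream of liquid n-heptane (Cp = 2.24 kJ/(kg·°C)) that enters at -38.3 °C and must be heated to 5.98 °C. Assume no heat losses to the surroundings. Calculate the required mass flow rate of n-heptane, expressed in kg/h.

ṁ_c = 1010 kg/h

Heat released by hot stream: Q = 599 × 2.05 × (101 − 19.7) = 99832 kJ/h
Energy balance on cold side (adiabatic exchanger): Q = ṁ_c·Cp_c·(T_c,out − T_c,in)
ṁ_c = 99832 / [2.24 × (5.98 − -38.3)] = 1006.5 kg/h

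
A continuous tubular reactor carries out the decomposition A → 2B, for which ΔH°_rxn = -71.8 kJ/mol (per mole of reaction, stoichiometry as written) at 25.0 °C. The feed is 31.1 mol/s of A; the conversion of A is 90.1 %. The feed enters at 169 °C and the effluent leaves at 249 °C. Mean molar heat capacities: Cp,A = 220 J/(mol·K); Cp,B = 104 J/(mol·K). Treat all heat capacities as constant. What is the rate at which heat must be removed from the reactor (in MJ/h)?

Q_out = 5540 MJ/h

Extent of reaction ξ = 0.901 × 31.1 = 28.021 mol/s
Reaction term: ξ·ΔH°_rxn = 28.021 × -71.8 = -2011.9 kJ/s
Sensible, feed 169→25 °C: -985.25 kJ/s
Outlet flows (mol/s): A 3.0789, B 56.042
Sensible, products 25→249 °C: 1457.3 kJ/s
Q = ΔH = -1539.9 kJ/s = -1539.9 kW
Heat removed = 5543.6 MJ/h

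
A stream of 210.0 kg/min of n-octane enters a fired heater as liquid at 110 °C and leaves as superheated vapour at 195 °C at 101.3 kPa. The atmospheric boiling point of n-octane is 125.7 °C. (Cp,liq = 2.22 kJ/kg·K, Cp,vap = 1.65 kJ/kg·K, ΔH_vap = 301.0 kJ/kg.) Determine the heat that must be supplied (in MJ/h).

Q = 5670 MJ/h

liquid 110→125.7 °C: 34.854 kJ/kg
vaporisation at 125.7 °C: 301 kJ/kg
vapour 125.7→195 °C: 114.34 kJ/kg
Δh = 34.854 + 301 + 114.34 = 450.2 kJ/kg
Q = ṁ·Δh = 210.0 kg/min × 450.2 kJ/kg = 94542 kJ/min
|Q| = 1575.7 kW = 5672.5 MJ/h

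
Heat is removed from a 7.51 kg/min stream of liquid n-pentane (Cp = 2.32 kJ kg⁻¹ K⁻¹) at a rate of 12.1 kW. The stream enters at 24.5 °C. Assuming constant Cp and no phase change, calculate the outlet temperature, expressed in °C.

T_out = -17.2 °C

Q = 12.1 kW = 726 kJ/min
ΔT = Q/(ṁ·Cp) = 726/(7.51×2.32) = 41.669 K
T_out = 24.5 − 41.669 = -17.169 °C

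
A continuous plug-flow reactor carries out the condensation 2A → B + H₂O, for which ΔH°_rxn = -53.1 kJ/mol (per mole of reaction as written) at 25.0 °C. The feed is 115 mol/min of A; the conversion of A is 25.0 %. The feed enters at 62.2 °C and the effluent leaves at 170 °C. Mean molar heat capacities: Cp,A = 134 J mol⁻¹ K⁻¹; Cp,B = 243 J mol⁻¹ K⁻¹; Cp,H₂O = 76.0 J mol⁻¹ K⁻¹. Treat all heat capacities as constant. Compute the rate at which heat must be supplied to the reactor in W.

Q_in = 16700 W

Extent of reaction ξ = 0.250 × 115 / 2 = 14.375 mol/min
Reaction term: ξ·ΔH°_rxn = 14.375 × -53.1 = -763.31 kJ/min
Sensible, feed 62.2→25 °C: -573.25 kJ/min
Outlet flows (mol/min): A 86.25, B 14.375, H₂O 14.375
Sensible, products 25→170 °C: 2340.8 kJ/min
Q = ΔH = 1004.2 kJ/min = 16.736 kW
Heat supplied = 16736 W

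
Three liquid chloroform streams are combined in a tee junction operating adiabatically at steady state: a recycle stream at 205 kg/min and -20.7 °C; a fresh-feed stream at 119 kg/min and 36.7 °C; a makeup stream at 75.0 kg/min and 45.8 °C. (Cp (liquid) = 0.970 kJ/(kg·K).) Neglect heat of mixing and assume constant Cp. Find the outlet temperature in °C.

Energy balance with Q = 0: Σ ṁᵢCp,ᵢ(T_out − Tᵢ) = 0
T_out = Σ ṁᵢCp,ᵢTᵢ / Σ ṁᵢCp,ᵢ
      = 3452 / 387.03 = 8.9193 °C

T_out = 8.92 °C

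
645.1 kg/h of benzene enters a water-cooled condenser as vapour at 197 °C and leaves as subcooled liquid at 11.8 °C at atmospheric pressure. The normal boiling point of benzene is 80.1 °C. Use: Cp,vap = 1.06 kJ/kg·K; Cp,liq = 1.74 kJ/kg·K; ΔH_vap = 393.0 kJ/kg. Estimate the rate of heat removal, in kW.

vapour 197→80.1 °C: -123.91 kJ/kg
condensation at 80.1 °C: -393 kJ/kg
liquid 80.1→11.8 °C: -118.84 kJ/kg
Δh = -123.91 + -393 + -118.84 = -635.76 kJ/kg
Q = ṁ·Δh = 645.1 kg/h × -635.76 kJ/kg = -410130 kJ/h
|Q| = 113.92 kW

Q_c = 114 kW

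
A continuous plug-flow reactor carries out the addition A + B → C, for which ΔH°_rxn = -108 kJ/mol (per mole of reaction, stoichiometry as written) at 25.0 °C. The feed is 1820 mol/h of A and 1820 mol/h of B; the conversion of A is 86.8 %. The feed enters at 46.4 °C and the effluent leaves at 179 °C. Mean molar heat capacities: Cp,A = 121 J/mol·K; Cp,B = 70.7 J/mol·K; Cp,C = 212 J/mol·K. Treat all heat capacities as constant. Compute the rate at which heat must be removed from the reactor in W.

Extent of reaction ξ = 0.868 × 1820 = 1579.8 mol/h
Reaction term: ξ·ΔH°_rxn = 1579.8 × -108 = -170610 kJ/h
Sensible, feed 46.4→25 °C: -7466.3 kJ/h
Outlet flows (mol/h): A 240.24, B 240.24, C 1579.8
Sensible, products 25→179 °C: 58668 kJ/h
Q = ΔH = -119410 kJ/h = -33.17 kW
Heat removed = 33170 W

Q_out = 33200 W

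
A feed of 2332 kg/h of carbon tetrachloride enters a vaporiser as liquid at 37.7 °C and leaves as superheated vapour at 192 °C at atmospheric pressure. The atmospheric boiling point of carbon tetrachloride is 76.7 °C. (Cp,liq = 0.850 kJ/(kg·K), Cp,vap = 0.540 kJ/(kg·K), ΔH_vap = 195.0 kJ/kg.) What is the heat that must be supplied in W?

Q = 188000 W

liquid 37.7→76.7 °C: 33.15 kJ/kg
vaporisation at 76.7 °C: 195 kJ/kg
vapour 76.7→192 °C: 62.262 kJ/kg
Δh = 33.15 + 195 + 62.262 = 290.41 kJ/kg
Q = ṁ·Δh = 2332 kg/h × 290.41 kJ/kg = 677240 kJ/h
|Q| = 188.12 kW = 188120 W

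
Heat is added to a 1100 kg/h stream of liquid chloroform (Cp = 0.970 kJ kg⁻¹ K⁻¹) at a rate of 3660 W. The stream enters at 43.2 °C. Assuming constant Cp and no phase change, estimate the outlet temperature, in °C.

Q = 3660 W = 13176 kJ/h
ΔT = Q/(ṁ·Cp) = 13176/(1100×0.970) = 12.349 K
T_out = 43.2 + 12.349 = 55.549 °C

T_out = 55.5 °C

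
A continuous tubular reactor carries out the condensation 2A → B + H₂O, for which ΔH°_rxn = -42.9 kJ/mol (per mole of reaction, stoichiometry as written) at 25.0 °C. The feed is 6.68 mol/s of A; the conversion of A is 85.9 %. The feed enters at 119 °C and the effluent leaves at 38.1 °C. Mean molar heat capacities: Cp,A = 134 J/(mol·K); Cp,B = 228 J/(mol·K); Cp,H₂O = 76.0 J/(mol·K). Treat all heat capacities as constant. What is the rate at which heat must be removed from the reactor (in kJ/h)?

Extent of reaction ξ = 0.859 × 6.68 / 2 = 2.8691 mol/s
Reaction term: ξ·ΔH°_rxn = 2.8691 × -42.9 = -123.08 kJ/s
Sensible, feed 119→25 °C: -84.141 kJ/s
Outlet flows (mol/s): A 0.94188, B 2.8691, H₂O 2.8691
Sensible, products 25→38.1 °C: 13.079 kJ/s
Q = ΔH = -194.14 kJ/s = -194.14 kW
Heat removed = 698920 kJ/h

Q_out = 699000 kJ/h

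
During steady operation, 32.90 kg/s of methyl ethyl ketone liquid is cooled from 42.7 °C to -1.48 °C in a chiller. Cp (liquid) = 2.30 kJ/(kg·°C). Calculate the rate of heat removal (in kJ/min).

Q = ṁ·Cp·ΔT = 32.90 × 2.30 × (-1.48 − 42.7) = -3343.1 kJ/s
Cooling duty = 200590 kJ/min

Q_c = 201000 kJ/min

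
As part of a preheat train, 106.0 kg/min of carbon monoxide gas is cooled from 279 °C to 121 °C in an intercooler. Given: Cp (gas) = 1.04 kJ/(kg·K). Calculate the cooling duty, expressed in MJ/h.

Q = ṁ·Cp·ΔT = 106.0 × 1.04 × (121 − 279) = -17418 kJ/min
Converting: 17418 / 60 s = 290.3 kW
Cooling duty = 1045.1 MJ/h

Q_c = 1050 MJ/h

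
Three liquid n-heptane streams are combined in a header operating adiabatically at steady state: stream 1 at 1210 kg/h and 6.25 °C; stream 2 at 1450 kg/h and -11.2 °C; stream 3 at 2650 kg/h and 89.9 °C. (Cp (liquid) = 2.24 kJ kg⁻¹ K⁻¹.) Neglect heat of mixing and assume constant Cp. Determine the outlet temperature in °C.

Energy balance with Q = 0: Σ ṁᵢCp,ᵢ(T_out − Tᵢ) = 0
Σ ṁᵢCp,ᵢTᵢ = 1210×2.24×6.25 + 1450×2.24×-11.2 + 2650×2.24×89.9 = 514210
Σ ṁᵢCp,ᵢ = 1210×2.24 + 1450×2.24 + 2650×2.24 = 11894
T_out = 514210 / 11894 = 43.231 °C

T_out = 43.2 °C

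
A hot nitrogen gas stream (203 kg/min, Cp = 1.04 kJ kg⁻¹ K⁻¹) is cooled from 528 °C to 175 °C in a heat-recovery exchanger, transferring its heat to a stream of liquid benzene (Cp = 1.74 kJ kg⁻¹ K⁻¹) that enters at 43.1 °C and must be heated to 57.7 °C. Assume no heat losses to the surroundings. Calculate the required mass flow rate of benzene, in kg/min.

ṁ_c = 2930 kg/min

Heat released by hot stream: Q = 203 × 1.04 × (528 − 175) = 74525 kJ/min
Energy balance on cold side (adiabatic exchanger): Q = ṁ_c·Cp_c·(T_c,out − T_c,in)
ṁ_c = 74525 / [1.74 × (57.7 − 43.1)] = 2933.6 kg/min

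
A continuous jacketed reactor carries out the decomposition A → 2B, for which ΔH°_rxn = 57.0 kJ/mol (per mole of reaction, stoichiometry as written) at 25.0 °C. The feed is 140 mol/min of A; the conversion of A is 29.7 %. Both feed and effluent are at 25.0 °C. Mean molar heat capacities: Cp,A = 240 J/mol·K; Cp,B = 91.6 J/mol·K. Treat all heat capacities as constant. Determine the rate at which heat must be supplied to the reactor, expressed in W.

Q_in = 39500 W

Extent of reaction ξ = 0.297 × 140 = 41.58 mol/min
Reaction term: ξ·ΔH°_rxn = 41.58 × 57.0 = 2370.1 kJ/min
Q = ΔH = 2370.1 kJ/min = 39.501 kW
Heat supplied = 39501 W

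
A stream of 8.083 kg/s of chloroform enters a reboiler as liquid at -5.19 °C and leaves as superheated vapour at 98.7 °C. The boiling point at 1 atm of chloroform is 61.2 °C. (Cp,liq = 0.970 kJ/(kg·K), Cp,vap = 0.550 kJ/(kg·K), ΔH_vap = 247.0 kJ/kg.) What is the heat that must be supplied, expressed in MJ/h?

Q = 9660 MJ/h

liquid -5.19→61.2 °C: 64.398 kJ/kg
vaporisation at 61.2 °C: 247 kJ/kg
vapour 61.2→98.7 °C: 20.625 kJ/kg
Δh = 64.398 + 247 + 20.625 = 332.02 kJ/kg
Q = ṁ·Δh = 8.083 kg/s × 332.02 kJ/kg = 2683.7 kJ/s
|Q| = 2683.7 kW = 9661.5 MJ/h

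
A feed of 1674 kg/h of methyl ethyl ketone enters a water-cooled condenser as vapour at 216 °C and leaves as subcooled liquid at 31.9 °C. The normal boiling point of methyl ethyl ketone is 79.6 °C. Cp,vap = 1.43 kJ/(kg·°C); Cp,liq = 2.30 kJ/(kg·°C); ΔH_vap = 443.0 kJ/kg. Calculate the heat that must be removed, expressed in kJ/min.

vapour 216→79.6 °C: -195.05 kJ/kg
condensation at 79.6 °C: -443 kJ/kg
liquid 79.6→31.9 °C: -109.71 kJ/kg
Δh = -195.05 + -443 + -109.71 = -747.76 kJ/kg
Q = ṁ·Δh = 1674 kg/h × -747.76 kJ/kg = -1.2518e+06 kJ/h
|Q| = 347.71 kW = 20863 kJ/min

Q_c = 20900 kJ/min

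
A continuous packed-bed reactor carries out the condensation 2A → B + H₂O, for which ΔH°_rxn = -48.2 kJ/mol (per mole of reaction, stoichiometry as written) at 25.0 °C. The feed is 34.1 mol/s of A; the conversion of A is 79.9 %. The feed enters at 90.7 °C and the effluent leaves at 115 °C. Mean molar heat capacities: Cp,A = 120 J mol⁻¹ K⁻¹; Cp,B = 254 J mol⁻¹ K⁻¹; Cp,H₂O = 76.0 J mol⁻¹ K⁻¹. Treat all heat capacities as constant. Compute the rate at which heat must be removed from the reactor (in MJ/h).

Extent of reaction ξ = 0.799 × 34.1 / 2 = 13.623 mol/s
Reaction term: ξ·ΔH°_rxn = 13.623 × -48.2 = -656.63 kJ/s
Sensible, feed 90.7→25 °C: -268.84 kJ/s
Outlet flows (mol/s): A 6.8541, B 13.623, H₂O 13.623
Sensible, products 25→115 °C: 478.63 kJ/s
Q = ΔH = -446.84 kJ/s = -446.84 kW
Heat removed = 1608.6 MJ/h

Q_out = 1610 MJ/h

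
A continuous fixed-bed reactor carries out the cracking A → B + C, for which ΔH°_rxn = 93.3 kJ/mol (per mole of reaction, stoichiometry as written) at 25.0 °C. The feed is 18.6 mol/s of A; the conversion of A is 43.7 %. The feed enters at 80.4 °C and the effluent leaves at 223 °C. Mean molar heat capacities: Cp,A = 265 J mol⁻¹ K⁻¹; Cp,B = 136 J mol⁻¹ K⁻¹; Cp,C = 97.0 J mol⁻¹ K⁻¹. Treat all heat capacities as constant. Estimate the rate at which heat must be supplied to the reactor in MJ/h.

Extent of reaction ξ = 0.437 × 18.6 = 8.1282 mol/s
Reaction term: ξ·ΔH°_rxn = 8.1282 × 93.3 = 758.36 kJ/s
Sensible, feed 80.4→25 °C: -273.07 kJ/s
Outlet flows (mol/s): A 10.472, B 8.1282, C 8.1282
Sensible, products 25→223 °C: 924.44 kJ/s
Q = ΔH = 1409.7 kJ/s = 1409.7 kW
Heat supplied = 5075.1 MJ/h

Q_in = 5080 MJ/h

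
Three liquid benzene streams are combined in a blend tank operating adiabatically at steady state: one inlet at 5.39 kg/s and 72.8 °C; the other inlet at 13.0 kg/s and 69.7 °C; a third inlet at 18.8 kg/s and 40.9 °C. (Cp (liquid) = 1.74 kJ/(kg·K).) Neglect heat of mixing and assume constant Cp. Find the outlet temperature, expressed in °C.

T_out = 55.6 °C

Adiabatic, steady state ⇒ Σ ṁᵢCp,ᵢ(T_out − Tᵢ) = 0
Σ ṁᵢCp,ᵢTᵢ = 5.39×1.74×72.8 + 13.0×1.74×69.7 + 18.8×1.74×40.9 = 3597.3
Σ ṁᵢCp,ᵢ = 5.39×1.74 + 13.0×1.74 + 18.8×1.74 = 64.711
T_out = 3597.3 / 64.711 = 55.591 °C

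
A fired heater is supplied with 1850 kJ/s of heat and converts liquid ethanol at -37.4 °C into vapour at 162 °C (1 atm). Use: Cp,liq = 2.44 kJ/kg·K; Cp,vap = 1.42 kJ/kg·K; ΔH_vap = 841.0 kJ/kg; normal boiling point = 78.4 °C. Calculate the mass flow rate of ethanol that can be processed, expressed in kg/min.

ṁ = 89.4 kg/min

Δh = 2.44×(78.4−-37.4) + 841.0 + 1.42×(162−78.4) = 1242.3 kJ/kg
Q = 1850 kJ/s = 1850 kJ/s = 111000 kJ/min
ṁ = Q/Δh = 111000 / 1242.3 = 89.353 kg/min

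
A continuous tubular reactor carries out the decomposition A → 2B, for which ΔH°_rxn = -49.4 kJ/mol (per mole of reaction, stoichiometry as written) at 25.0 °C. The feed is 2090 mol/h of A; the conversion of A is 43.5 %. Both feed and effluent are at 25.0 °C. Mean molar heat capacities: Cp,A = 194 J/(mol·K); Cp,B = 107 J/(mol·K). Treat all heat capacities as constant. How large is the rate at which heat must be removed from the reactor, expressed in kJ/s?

Extent of reaction ξ = 0.435 × 2090 = 909.15 mol/h
Reaction term: ξ·ΔH°_rxn = 909.15 × -49.4 = -44912 kJ/h
Q = ΔH = -44912 kJ/h = -12.476 kW
Heat removed = 12.476 kJ/s

Q_out = 12.5 kJ/s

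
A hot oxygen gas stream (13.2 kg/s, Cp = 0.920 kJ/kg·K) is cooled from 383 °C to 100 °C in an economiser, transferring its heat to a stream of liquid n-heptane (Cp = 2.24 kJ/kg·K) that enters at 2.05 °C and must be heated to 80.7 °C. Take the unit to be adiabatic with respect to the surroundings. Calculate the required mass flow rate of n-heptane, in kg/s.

ṁ_c = 19.5 kg/s

Heat released by hot stream: Q = 13.2 × 0.920 × (383 − 100) = 3436.8 kJ/s
Energy balance on cold side (adiabatic exchanger): Q = ṁ_c·Cp_c·(T_c,out − T_c,in)
ṁ_c = 3436.8 / [2.24 × (80.7 − 2.05)] = 19.507 kg/s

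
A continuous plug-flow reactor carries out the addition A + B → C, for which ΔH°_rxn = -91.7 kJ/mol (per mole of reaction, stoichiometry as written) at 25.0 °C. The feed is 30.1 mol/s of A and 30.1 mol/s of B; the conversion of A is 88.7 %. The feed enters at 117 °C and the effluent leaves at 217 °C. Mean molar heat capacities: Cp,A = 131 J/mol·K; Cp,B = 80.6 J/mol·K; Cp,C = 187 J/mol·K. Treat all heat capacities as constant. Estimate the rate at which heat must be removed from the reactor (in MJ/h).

Q_out = 6970 MJ/h

Extent of reaction ξ = 0.887 × 30.1 = 26.699 mol/s
Reaction term: ξ·ΔH°_rxn = 26.699 × -91.7 = -2448.3 kJ/s
Sensible, feed 117→25 °C: -585.96 kJ/s
Outlet flows (mol/s): A 3.4013, B 3.4013, C 26.699
Sensible, products 25→217 °C: 1096.8 kJ/s
Q = ΔH = -1937.5 kJ/s = -1937.5 kW
Heat removed = 6974.8 MJ/h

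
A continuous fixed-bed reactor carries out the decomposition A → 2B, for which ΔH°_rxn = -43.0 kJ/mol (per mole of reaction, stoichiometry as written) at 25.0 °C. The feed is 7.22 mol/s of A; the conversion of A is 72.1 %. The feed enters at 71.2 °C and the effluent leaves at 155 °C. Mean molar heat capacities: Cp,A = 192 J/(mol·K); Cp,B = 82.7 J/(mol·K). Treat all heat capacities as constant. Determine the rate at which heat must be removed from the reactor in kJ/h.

Q_out = 452000 kJ/h

Extent of reaction ξ = 0.721 × 7.22 = 5.2056 mol/s
Reaction term: ξ·ΔH°_rxn = 5.2056 × -43.0 = -223.84 kJ/s
Sensible, feed 71.2→25 °C: -64.044 kJ/s
Outlet flows (mol/s): A 2.0144, B 10.411
Sensible, products 25→155 °C: 162.21 kJ/s
Q = ΔH = -125.68 kJ/s = -125.68 kW
Heat removed = 452430 kJ/h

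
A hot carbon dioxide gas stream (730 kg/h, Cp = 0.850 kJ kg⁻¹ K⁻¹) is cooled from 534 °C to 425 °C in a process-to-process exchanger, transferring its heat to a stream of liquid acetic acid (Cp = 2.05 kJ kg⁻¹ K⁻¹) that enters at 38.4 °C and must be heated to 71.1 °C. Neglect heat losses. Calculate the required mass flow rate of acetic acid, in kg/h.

Heat released by hot stream: Q = 730 × 0.850 × (534 − 425) = 67634 kJ/h
Energy balance on cold side (adiabatic exchanger): Q = ṁ_c·Cp_c·(T_c,out − T_c,in)
ṁ_c = 67634 / [2.05 × (71.1 − 38.4)] = 1008.9 kg/h

ṁ_c = 1010 kg/h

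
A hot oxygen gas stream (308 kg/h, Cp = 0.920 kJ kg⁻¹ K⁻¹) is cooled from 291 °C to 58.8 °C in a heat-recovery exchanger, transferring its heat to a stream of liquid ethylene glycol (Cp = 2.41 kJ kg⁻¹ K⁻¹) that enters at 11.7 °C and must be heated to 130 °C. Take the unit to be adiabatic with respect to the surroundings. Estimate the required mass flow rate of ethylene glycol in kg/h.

ṁ_c = 231 kg/h

Heat released by hot stream: Q = 308 × 0.920 × (291 − 58.8) = 65796 kJ/h
Energy balance on cold side (adiabatic exchanger): Q = ṁ_c·Cp_c·(T_c,out − T_c,in)
ṁ_c = 65796 / [2.41 × (130 − 11.7)] = 230.78 kg/h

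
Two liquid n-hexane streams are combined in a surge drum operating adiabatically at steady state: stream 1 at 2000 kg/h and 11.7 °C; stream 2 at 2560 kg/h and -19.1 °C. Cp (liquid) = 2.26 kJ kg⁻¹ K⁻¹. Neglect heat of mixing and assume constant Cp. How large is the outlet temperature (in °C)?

Adiabatic, steady state ⇒ Σ ṁᵢCp,ᵢ(T_out − Tᵢ) = 0
Σ ṁᵢCp,ᵢTᵢ = 2000×2.26×11.7 + 2560×2.26×-19.1 = -57621
Σ ṁᵢCp,ᵢ = 2000×2.26 + 2560×2.26 = 10306
T_out = -57621 / 10306 = -5.5912 °C

T_out = -5.59 °C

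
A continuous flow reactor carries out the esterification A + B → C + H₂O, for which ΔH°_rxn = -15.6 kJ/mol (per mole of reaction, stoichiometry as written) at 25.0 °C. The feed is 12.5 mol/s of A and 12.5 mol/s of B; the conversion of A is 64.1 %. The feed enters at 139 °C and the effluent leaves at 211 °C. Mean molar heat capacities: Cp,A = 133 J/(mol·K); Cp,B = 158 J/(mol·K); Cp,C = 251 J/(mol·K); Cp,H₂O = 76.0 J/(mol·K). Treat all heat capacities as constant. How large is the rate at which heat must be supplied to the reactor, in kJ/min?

Q_in = 11400 kJ/min

Extent of reaction ξ = 0.641 × 12.5 = 8.0125 mol/s
Reaction term: ξ·ΔH°_rxn = 8.0125 × -15.6 = -124.99 kJ/s
Sensible, feed 139→25 °C: -414.68 kJ/s
Outlet flows (mol/s): A 4.4875, B 4.4875, C 8.0125, H₂O 8.0125
Sensible, products 25→211 °C: 730.23 kJ/s
Q = ΔH = 190.56 kJ/s = 190.56 kW
Heat supplied = 11433 kJ/min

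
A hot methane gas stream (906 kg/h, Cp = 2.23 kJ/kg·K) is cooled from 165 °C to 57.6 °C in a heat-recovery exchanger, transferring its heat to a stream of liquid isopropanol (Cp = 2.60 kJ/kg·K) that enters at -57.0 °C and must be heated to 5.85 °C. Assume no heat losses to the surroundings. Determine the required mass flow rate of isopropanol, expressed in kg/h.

ṁ_c = 1330 kg/h

Heat released by hot stream: Q = 906 × 2.23 × (165 − 57.6) = 216990 kJ/h
Energy balance on cold side (adiabatic exchanger): Q = ṁ_c·Cp_c·(T_c,out − T_c,in)
ṁ_c = 216990 / [2.60 × (5.85 − -57.0)] = 1327.9 kg/h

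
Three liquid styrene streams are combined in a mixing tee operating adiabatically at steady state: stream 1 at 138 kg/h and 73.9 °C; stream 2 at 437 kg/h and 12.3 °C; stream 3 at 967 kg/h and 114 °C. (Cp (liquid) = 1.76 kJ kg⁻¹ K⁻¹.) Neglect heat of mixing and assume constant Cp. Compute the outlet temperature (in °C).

T_out = 81.6 °C

Energy balance with Q = 0: Σ ṁᵢCp,ᵢ(T_out − Tᵢ) = 0
T_out = Σ ṁᵢCp,ᵢTᵢ / Σ ṁᵢCp,ᵢ
      = 221430 / 2713.9 = 81.59 °C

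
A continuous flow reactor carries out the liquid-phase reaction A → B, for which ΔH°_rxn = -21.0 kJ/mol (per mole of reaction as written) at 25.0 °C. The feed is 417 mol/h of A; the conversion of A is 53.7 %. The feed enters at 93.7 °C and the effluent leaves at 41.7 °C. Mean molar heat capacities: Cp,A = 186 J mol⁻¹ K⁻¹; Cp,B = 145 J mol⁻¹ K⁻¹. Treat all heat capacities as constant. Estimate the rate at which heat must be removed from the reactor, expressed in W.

Q_out = 2470 W

Extent of reaction ξ = 0.537 × 417 = 223.93 mol/h
Reaction term: ξ·ΔH°_rxn = 223.93 × -21.0 = -4702.5 kJ/h
Sensible, feed 93.7→25 °C: -5328.5 kJ/h
Outlet flows (mol/h): A 193.07, B 223.93
Sensible, products 25→41.7 °C: 1142 kJ/h
Q = ΔH = -8889.1 kJ/h = -2.4692 kW
Heat removed = 2469.2 W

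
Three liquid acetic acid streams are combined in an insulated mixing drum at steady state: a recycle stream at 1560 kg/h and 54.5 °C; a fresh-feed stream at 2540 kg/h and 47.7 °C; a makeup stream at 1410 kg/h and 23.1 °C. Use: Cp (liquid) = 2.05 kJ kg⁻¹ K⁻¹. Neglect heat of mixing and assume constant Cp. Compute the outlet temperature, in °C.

Adiabatic, steady state ⇒ Σ ṁᵢCp,ᵢ(T_out − Tᵢ) = 0
Σ ṁᵢCp,ᵢTᵢ = 1560×2.05×54.5 + 2540×2.05×47.7 + 1410×2.05×23.1 = 489440
Σ ṁᵢCp,ᵢ = 1560×2.05 + 2540×2.05 + 1410×2.05 = 11296
T_out = 489440 / 11296 = 43.33 °C

T_out = 43.3 °C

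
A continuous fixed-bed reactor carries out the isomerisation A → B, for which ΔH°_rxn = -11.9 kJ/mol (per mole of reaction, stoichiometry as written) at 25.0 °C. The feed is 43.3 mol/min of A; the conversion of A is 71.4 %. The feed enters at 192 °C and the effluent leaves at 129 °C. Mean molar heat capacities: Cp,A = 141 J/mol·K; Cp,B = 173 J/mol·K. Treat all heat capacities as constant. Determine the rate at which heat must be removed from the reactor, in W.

Extent of reaction ξ = 0.714 × 43.3 = 30.916 mol/min
Reaction term: ξ·ΔH°_rxn = 30.916 × -11.9 = -367.9 kJ/min
Sensible, feed 192→25 °C: -1019.6 kJ/min
Outlet flows (mol/min): A 12.384, B 30.916
Sensible, products 25→129 °C: 737.84 kJ/min
Q = ΔH = -649.65 kJ/min = -10.827 kW
Heat removed = 10827 W

Q_out = 10800 W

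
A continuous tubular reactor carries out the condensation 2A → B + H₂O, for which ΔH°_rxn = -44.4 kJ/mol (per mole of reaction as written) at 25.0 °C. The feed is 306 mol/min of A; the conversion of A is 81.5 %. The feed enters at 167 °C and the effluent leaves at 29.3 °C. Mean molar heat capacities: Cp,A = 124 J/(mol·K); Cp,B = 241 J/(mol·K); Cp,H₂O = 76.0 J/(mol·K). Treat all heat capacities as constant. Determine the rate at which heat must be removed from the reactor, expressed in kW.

Extent of reaction ξ = 0.815 × 306 / 2 = 124.69 mol/min
Reaction term: ξ·ΔH°_rxn = 124.69 × -44.4 = -5536.5 kJ/min
Sensible, feed 167→25 °C: -5388 kJ/min
Outlet flows (mol/min): A 56.61, B 124.69, H₂O 124.69
Sensible, products 25→29.3 °C: 200.16 kJ/min
Q = ΔH = -10724 kJ/min = -178.74 kW
Heat removed = 178.74 kW

Q_out = 179 kW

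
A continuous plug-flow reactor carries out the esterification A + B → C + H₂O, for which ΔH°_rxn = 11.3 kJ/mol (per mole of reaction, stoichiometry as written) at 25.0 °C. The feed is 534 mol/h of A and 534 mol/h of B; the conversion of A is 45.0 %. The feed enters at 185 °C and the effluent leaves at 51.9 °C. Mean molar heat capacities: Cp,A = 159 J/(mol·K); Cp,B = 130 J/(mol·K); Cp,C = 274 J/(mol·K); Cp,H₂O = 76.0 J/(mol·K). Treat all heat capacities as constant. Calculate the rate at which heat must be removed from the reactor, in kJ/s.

Q_out = 4.84 kJ/s

Extent of reaction ξ = 0.450 × 534 = 240.3 mol/h
Reaction term: ξ·ΔH°_rxn = 240.3 × 11.3 = 2715.4 kJ/h
Sensible, feed 185→25 °C: -24692 kJ/h
Outlet flows (mol/h): A 293.7, B 293.7, C 240.3, H₂O 240.3
Sensible, products 25→51.9 °C: 4545.7 kJ/h
Q = ΔH = -17431 kJ/h = -4.842 kW
Heat removed = 4.842 kJ/s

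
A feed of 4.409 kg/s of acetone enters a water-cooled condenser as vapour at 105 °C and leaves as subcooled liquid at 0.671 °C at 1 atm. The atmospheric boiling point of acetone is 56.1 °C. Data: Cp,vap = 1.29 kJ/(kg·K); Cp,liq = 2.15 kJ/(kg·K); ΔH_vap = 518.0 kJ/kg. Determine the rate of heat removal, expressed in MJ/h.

Q_c = 11100 MJ/h

vapour 105→56.1 °C: -63.081 kJ/kg
condensation at 56.1 °C: -518 kJ/kg
liquid 56.1→0.671 °C: -119.17 kJ/kg
Δh = -63.081 + -518 + -119.17 = -700.25 kJ/kg
Q = ṁ·Δh = 4.409 kg/s × -700.25 kJ/kg = -3087.4 kJ/s
|Q| = 3087.4 kW = 11115 MJ/h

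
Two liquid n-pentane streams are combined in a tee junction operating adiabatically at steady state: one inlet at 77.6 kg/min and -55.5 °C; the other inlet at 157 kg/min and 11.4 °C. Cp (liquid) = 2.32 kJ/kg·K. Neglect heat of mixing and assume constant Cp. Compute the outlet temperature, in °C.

T_out = -10.7 °C

Energy balance with Q = 0: Σ ṁᵢCp,ᵢ(T_out − Tᵢ) = 0
Σ ṁᵢCp,ᵢTᵢ = 77.6×2.32×-55.5 + 157×2.32×11.4 = -5839.4
Σ ṁᵢCp,ᵢ = 77.6×2.32 + 157×2.32 = 544.27
T_out = -5839.4 / 544.27 = -10.729 °C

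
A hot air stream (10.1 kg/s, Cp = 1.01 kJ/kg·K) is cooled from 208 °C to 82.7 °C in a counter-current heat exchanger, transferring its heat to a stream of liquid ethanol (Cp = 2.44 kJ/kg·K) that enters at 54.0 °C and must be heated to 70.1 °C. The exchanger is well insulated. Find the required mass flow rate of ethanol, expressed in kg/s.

ṁ_c = 32.5 kg/s

Heat released by hot stream: Q = 10.1 × 1.01 × (208 − 82.7) = 1278.2 kJ/s
Energy balance on cold side (adiabatic exchanger): Q = ṁ_c·Cp_c·(T_c,out − T_c,in)
ṁ_c = 1278.2 / [2.44 × (70.1 − 54.0)] = 32.537 kg/s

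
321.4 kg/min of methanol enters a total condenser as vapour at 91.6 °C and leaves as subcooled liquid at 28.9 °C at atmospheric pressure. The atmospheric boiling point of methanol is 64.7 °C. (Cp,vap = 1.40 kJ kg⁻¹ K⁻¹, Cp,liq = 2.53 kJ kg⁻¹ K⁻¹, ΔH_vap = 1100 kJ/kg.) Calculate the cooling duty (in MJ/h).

Q_c = 23700 MJ/h

vapour 91.6→64.7 °C: -37.66 kJ/kg
condensation at 64.7 °C: -1100 kJ/kg
liquid 64.7→28.9 °C: -90.574 kJ/kg
Δh = -37.66 + -1100 + -90.574 = -1228.2 kJ/kg
Q = ṁ·Δh = 321.4 kg/min × -1228.2 kJ/kg = -394750 kJ/min
|Q| = 6579.2 kW = 23685 MJ/h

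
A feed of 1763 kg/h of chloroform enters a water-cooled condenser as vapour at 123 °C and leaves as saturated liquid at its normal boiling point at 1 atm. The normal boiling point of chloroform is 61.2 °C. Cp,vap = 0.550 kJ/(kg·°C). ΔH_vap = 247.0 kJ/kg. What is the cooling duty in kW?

Q_c = 138 kW

vapour 123→61.2 °C: -33.99 kJ/kg
condensation at 61.2 °C: -247 kJ/kg
Δh = -33.99 + -247 = -280.99 kJ/kg
Q = ṁ·Δh = 1763 kg/h × -280.99 kJ/kg = -495390 kJ/h
|Q| = 137.61 kW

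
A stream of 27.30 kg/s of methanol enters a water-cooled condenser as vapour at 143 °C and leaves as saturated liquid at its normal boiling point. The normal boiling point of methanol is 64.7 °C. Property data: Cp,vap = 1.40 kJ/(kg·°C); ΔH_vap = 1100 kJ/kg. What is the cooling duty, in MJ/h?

vapour 143→64.7 °C: -109.62 kJ/kg
condensation at 64.7 °C: -1100 kJ/kg
Δh = -109.62 + -1100 = -1209.6 kJ/kg
Q = ṁ·Δh = 27.30 kg/s × -1209.6 kJ/kg = -33023 kJ/s
|Q| = 33023 kW = 118880 MJ/h

Q_c = 119000 MJ/h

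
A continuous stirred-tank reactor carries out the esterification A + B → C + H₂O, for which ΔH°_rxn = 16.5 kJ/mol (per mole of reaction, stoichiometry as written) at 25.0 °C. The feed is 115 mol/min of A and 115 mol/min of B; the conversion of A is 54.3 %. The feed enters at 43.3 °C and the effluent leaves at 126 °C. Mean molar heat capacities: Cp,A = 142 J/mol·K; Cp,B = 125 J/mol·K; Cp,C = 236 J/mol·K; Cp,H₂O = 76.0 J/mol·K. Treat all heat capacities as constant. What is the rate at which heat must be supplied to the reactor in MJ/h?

Extent of reaction ξ = 0.543 × 115 = 62.445 mol/min
Reaction term: ξ·ΔH°_rxn = 62.445 × 16.5 = 1030.3 kJ/min
Sensible, feed 43.3→25 °C: -561.9 kJ/min
Outlet flows (mol/min): A 52.555, B 52.555, C 62.445, H₂O 62.445
Sensible, products 25→126 °C: 3385 kJ/min
Q = ΔH = 3853.5 kJ/min = 64.224 kW
Heat supplied = 231.21 MJ/h

Q_in = 231 MJ/h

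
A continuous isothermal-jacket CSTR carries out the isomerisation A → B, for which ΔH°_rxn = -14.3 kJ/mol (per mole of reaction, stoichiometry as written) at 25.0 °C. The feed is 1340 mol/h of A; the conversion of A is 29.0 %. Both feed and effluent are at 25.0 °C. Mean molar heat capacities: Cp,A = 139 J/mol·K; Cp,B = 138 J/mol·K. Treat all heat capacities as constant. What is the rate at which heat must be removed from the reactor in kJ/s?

Extent of reaction ξ = 0.290 × 1340 = 388.6 mol/h
Reaction term: ξ·ΔH°_rxn = 388.6 × -14.3 = -5557 kJ/h
Q = ΔH = -5557 kJ/h = -1.5436 kW
Heat removed = 1.5436 kJ/s

Q_out = 1.54 kJ/s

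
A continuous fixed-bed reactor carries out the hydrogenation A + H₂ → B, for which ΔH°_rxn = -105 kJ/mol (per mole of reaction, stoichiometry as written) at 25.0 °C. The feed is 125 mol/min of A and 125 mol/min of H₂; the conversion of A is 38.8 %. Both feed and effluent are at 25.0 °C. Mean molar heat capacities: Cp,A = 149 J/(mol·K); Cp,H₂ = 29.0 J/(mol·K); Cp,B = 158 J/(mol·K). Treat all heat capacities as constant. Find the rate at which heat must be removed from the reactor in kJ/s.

Q_out = 84.9 kJ/s

Extent of reaction ξ = 0.388 × 125 = 48.5 mol/min
Reaction term: ξ·ΔH°_rxn = 48.5 × -105 = -5092.5 kJ/min
Q = ΔH = -5092.5 kJ/min = -84.875 kW
Heat removed = 84.875 kJ/s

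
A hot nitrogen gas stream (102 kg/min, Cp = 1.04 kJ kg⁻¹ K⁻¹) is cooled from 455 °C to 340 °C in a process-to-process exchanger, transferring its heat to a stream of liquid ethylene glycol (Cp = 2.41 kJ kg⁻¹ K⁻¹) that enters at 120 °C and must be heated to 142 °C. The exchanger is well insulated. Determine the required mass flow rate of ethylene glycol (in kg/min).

Heat released by hot stream: Q = 102 × 1.04 × (455 − 340) = 12199 kJ/min
Energy balance on cold side (adiabatic exchanger): Q = ṁ_c·Cp_c·(T_c,out − T_c,in)
ṁ_c = 12199 / [2.41 × (142 − 120)] = 230.09 kg/min

ṁ_c = 230 kg/min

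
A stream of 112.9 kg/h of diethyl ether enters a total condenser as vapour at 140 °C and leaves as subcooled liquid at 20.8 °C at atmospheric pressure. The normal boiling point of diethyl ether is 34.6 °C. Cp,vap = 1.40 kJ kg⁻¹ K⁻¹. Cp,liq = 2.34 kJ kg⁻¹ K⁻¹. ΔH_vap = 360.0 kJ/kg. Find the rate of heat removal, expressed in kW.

Q_c = 16.9 kW

vapour 140→34.6 °C: -147.56 kJ/kg
condensation at 34.6 °C: -360 kJ/kg
liquid 34.6→20.8 °C: -32.292 kJ/kg
Δh = -147.56 + -360 + -32.292 = -539.85 kJ/kg
Q = ṁ·Δh = 112.9 kg/h × -539.85 kJ/kg = -60949 kJ/h
|Q| = 16.93 kW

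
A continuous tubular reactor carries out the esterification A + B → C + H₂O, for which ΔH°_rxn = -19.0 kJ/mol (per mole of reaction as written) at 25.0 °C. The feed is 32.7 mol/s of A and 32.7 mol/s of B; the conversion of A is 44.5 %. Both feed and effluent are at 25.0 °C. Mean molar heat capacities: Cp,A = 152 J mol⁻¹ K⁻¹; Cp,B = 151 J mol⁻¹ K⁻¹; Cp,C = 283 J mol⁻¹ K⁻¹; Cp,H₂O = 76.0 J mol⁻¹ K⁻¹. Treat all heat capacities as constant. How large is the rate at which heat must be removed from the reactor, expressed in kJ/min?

Q_out = 16600 kJ/min

Extent of reaction ξ = 0.445 × 32.7 = 14.552 mol/s
Reaction term: ξ·ΔH°_rxn = 14.552 × -19.0 = -276.48 kJ/s
Q = ΔH = -276.48 kJ/s = -276.48 kW
Heat removed = 16589 kJ/min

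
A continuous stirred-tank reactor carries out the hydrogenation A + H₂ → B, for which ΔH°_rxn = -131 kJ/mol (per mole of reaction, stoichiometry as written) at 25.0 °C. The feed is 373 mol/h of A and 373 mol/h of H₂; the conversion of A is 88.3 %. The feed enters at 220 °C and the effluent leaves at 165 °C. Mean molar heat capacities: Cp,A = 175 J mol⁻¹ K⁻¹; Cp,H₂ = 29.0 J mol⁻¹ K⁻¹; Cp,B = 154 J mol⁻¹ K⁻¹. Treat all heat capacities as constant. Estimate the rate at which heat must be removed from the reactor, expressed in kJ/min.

Extent of reaction ξ = 0.883 × 373 = 329.36 mol/h
Reaction term: ξ·ΔH°_rxn = 329.36 × -131 = -43146 kJ/h
Sensible, feed 220→25 °C: -14838 kJ/h
Outlet flows (mol/h): A 43.641, H₂ 43.641, B 329.36
Sensible, products 25→165 °C: 8347.4 kJ/h
Q = ΔH = -49637 kJ/h = -13.788 kW
Heat removed = 827.28 kJ/min

Q_out = 827 kJ/min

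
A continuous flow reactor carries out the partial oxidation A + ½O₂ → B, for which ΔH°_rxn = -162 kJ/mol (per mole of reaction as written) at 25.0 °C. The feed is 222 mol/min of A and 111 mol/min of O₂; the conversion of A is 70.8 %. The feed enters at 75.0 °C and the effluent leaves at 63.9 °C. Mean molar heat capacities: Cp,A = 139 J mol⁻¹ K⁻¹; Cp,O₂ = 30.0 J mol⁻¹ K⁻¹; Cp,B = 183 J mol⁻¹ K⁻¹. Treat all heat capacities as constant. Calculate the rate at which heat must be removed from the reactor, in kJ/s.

Extent of reaction ξ = 0.708 × 222 = 157.18 mol/min
Reaction term: ξ·ΔH°_rxn = 157.18 × -162 = -25463 kJ/min
Sensible, feed 75.0→25 °C: -1709.4 kJ/min
Outlet flows (mol/min): A 64.824, O₂ 32.412, B 157.18
Sensible, products 25→63.9 °C: 1507.2 kJ/min
Q = ΔH = -25665 kJ/min = -427.74 kW
Heat removed = 427.74 kJ/s

Q_out = 428 kJ/s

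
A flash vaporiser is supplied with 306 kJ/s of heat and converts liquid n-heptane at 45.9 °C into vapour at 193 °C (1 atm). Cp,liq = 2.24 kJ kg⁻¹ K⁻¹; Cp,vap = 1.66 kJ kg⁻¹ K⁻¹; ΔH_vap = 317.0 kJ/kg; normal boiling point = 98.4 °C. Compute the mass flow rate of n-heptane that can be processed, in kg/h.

Δh = 2.24×(98.4−45.9) + 317.0 + 1.66×(193−98.4) = 591.64 kJ/kg
Q = 306 kJ/s = 306 kJ/s = 1.1016e+06 kJ/h
ṁ = Q/Δh = 1.1016e+06 / 591.64 = 1862 kg/h

ṁ = 1860 kg/h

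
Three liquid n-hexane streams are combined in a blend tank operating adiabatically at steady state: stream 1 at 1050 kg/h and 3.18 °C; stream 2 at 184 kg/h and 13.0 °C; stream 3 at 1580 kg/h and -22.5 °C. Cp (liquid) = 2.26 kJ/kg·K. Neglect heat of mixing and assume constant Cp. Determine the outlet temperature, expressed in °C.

T_out = -10.6 °C

Energy balance with Q = 0: Σ ṁᵢCp,ᵢ(T_out − Tᵢ) = 0
Σ ṁᵢCp,ᵢTᵢ = 1050×2.26×3.18 + 184×2.26×13.0 + 1580×2.26×-22.5 = -67391
Σ ṁᵢCp,ᵢ = 1050×2.26 + 184×2.26 + 1580×2.26 = 6359.6
T_out = -67391 / 6359.6 = -10.597 °C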